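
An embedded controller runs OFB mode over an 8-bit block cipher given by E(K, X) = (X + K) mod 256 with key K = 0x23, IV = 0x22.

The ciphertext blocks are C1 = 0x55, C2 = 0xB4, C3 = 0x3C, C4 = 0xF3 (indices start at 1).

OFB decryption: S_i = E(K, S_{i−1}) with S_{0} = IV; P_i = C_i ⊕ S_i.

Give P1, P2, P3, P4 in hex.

P1: S = E(K, 0x22) = 0x45; 0x55 ⊕ 0x45 = 0x10.
P2: S = E(K, 0x45) = 0x68; 0xB4 ⊕ 0x68 = 0xDC.
P3: S = E(K, 0x68) = 0x8B; 0x3C ⊕ 0x8B = 0xB7.
P4: S = E(K, 0x8B) = 0xAE; 0xF3 ⊕ 0xAE = 0x5D.

P1 = 0x10, P2 = 0xDC, P3 = 0xB7, P4 = 0x5D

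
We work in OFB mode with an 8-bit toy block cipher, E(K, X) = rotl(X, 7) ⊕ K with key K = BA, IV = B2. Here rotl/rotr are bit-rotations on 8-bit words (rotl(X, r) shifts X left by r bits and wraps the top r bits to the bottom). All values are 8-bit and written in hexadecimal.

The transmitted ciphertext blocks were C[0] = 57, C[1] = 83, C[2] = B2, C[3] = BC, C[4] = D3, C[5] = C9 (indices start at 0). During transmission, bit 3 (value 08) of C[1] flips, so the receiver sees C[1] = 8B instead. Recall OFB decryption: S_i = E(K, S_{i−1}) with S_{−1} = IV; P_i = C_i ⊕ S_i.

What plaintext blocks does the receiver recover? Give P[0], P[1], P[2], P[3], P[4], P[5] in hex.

Only C[1] changed, to 8B. In OFB, a change in C_i flips the same bit in P_i only; the keystream is unaffected. Decrypting the received ciphertext:
P[0]: S = E(K, B2) = E3; 57 ⊕ E3 = B4.
P[1]: S = E(K, E3) = 4B; 8B ⊕ 4B = C0.
P[2]: S = E(K, 4B) = 1F; B2 ⊕ 1F = AD.
P[3]: S = E(K, 1F) = 35; BC ⊕ 35 = 89.
P[4]: S = E(K, 35) = 20; D3 ⊕ 20 = F3.
P[5]: S = E(K, 20) = AA; C9 ⊕ AA = 63.
Blocks that differ from the original plaintext: P[1].

P[0] = B4, P[1] = C0, P[2] = AD, P[3] = 89, P[4] = F3, P[5] = 63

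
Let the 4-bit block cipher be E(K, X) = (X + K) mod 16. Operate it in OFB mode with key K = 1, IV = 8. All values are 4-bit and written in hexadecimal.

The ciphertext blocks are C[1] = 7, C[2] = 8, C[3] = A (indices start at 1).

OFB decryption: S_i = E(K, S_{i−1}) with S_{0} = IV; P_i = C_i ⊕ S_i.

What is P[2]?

P[1]: S = E(K, 8) = 9; 7 ⊕ 9 = E.
P[2]: S = E(K, 9) = A; 8 ⊕ A = 2.

P[2] = 2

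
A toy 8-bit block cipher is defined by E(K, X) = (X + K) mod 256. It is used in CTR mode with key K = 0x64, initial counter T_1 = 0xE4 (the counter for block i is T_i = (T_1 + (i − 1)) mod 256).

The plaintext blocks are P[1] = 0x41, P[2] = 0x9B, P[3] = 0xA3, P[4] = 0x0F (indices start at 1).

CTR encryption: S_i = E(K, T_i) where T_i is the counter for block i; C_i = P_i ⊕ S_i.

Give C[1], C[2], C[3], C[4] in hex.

C[1]: T = 0xE4, S = E(K, T) = 0x48; 0x41 ⊕ 0x48 = 0x09.
C[2]: T = 0xE5, S = E(K, T) = 0x49; 0x9B ⊕ 0x49 = 0xD2.
C[3]: T = 0xE6, S = E(K, T) = 0x4A; 0xA3 ⊕ 0x4A = 0xE9.
C[4]: T = 0xE7, S = E(K, T) = 0x4B; 0x0F ⊕ 0x4B = 0x44.

C[1] = 0x09, C[2] = 0xD2, C[3] = 0xE9, C[4] = 0x44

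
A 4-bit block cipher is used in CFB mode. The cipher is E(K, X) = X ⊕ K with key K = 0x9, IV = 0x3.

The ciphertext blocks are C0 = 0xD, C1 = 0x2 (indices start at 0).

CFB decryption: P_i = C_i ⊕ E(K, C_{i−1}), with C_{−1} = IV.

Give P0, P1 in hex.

P0: E(K, 0x3) = 0xA; 0xD ⊕ 0xA = 0x7.
P1: E(K, 0xD) = 0x4; 0x2 ⊕ 0x4 = 0x6.

P0 = 0x7, P1 = 0x6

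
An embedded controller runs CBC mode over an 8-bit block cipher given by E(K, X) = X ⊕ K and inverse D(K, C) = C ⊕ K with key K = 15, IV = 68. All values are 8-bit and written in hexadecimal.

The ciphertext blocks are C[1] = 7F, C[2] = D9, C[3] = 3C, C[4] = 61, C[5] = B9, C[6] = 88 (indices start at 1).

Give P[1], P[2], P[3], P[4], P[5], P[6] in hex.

P[1] = 02, P[2] = B3, P[3] = F0, P[4] = 48, P[5] = CD, P[6] = 24

CBC decryption: P_i = D(K, C_i) ⊕ C_{i−1}, with C_{0} = IV.
P[1]: D(K, 7F) = 6A; 6A ⊕ 68 = 02.
P[2]: D(K, D9) = CC; CC ⊕ 7F = B3.
P[3]: D(K, 3C) = 29; 29 ⊕ D9 = F0.
P[4]: D(K, 61) = 74; 74 ⊕ 3C = 48.
P[5]: D(K, B9) = AC; AC ⊕ 61 = CD.
P[6]: D(K, 88) = 9D; 9D ⊕ B9 = 24.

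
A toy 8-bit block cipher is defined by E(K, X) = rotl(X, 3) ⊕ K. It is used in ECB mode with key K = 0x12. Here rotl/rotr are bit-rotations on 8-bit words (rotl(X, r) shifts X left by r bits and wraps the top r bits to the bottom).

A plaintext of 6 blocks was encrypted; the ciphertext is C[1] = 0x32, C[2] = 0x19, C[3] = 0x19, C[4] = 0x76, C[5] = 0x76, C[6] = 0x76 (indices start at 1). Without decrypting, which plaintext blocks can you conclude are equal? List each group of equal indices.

P[2] = P[3]; P[4] = P[5] = P[6]

ECB encrypts each block independently with the same key, so equal ciphertext blocks imply equal plaintext blocks.
C[2] = C[3] = 0x19, so P[2] = P[3].
C[4] = C[5] = C[6] = 0x76, so P[4] = P[5] = P[6].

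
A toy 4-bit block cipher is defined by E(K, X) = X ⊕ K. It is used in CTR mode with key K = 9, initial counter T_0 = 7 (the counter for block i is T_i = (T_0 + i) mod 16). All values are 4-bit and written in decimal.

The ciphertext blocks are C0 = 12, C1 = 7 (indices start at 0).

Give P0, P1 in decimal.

P0 = 2, P1 = 6

CTR decryption: S_i = E(K, T_i) where T_i is the counter for block i; P_i = C_i ⊕ S_i.
P0: T = 7, S = E(K, T) = 14; 12 ⊕ 14 = 2.
P1: T = 8, S = E(K, T) = 1; 7 ⊕ 1 = 6.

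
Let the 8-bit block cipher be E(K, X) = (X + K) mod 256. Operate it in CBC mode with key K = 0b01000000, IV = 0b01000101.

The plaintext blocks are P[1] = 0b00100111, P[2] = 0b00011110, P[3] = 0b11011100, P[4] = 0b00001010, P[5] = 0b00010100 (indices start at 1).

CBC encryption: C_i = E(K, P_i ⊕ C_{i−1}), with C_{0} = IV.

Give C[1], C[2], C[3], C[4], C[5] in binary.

C[1]: P[1] ⊕ 0b01000101 = 0b01100010; E(K, 0b01100010) = 0b10100010.
C[2]: P[2] ⊕ 0b10100010 = 0b10111100; E(K, 0b10111100) = 0b11111100.
C[3]: P[3] ⊕ 0b11111100 = 0b00100000; E(K, 0b00100000) = 0b01100000.
C[4]: P[4] ⊕ 0b01100000 = 0b01101010; E(K, 0b01101010) = 0b10101010.
C[5]: P[5] ⊕ 0b10101010 = 0b10111110; E(K, 0b10111110) = 0b11111110.

C[1] = 0b10100010, C[2] = 0b11111100, C[3] = 0b01100000, C[4] = 0b10101010, C[5] = 0b11111110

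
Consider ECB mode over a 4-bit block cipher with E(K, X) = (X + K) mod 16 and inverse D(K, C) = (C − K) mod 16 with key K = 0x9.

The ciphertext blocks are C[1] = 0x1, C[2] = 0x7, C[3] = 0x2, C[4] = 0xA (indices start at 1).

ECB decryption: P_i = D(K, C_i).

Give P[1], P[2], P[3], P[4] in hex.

P[1]: D(K, 0x1) = 0x8.
P[2]: D(K, 0x7) = 0xE.
P[3]: D(K, 0x2) = 0x9.
P[4]: D(K, 0xA) = 0x1.

P[1] = 0x8, P[2] = 0xE, P[3] = 0x9, P[4] = 0x1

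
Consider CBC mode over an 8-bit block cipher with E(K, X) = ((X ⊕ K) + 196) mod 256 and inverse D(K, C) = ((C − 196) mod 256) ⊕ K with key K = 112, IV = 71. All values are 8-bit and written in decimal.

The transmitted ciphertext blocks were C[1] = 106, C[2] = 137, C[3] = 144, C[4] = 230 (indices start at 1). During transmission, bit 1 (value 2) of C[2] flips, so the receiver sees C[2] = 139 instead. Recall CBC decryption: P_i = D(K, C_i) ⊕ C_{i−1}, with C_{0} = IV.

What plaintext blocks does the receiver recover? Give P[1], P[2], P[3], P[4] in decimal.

Only C[2] changed, to 139. In CBC, a change in C_i garbles P_i and flips the same bit in P_{i+1}. Decrypting the received ciphertext:
P[1]: D(K, 106) = 214; 214 ⊕ 71 = 145.
P[2]: D(K, 139) = 183; 183 ⊕ 106 = 221.
P[3]: D(K, 144) = 188; 188 ⊕ 139 = 55.
P[4]: D(K, 230) = 82; 82 ⊕ 144 = 194.
Blocks that differ from the original plaintext: P[2], P[3].

P[1] = 145, P[2] = 221, P[3] = 55, P[4] = 194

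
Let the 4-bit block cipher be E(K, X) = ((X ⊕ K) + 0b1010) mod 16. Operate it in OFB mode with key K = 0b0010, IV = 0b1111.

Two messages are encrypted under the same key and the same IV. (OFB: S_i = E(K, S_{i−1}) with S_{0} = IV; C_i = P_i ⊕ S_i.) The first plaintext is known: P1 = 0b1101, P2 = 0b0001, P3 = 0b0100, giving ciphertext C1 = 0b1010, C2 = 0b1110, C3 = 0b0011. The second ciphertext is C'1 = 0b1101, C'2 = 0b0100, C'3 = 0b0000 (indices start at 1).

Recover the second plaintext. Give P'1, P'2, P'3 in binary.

P'1 = 0b1010, P'2 = 0b1011, P'3 = 0b0111

In OFB with a reused IV, both messages share the same keystream S_i, so C_i ⊕ C'_i = P_i ⊕ P'_i and thus P'_i = P_i ⊕ C_i ⊕ C'_i.
P'1: 0b1101 ⊕ 0b1010 ⊕ 0b1101 = 0b1010.
P'2: 0b0001 ⊕ 0b1110 ⊕ 0b0100 = 0b1011.
P'3: 0b0100 ⊕ 0b0011 ⊕ 0b0000 = 0b0111.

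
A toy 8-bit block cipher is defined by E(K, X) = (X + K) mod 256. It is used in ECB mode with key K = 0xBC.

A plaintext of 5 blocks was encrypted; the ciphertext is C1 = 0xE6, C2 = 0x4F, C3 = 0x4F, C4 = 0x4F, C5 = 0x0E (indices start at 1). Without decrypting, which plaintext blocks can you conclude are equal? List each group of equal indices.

ECB encrypts each block independently with the same key, so equal ciphertext blocks imply equal plaintext blocks.
C2 = C3 = C4 = 0x4F, so P2 = P3 = P4.

P2 = P3 = P4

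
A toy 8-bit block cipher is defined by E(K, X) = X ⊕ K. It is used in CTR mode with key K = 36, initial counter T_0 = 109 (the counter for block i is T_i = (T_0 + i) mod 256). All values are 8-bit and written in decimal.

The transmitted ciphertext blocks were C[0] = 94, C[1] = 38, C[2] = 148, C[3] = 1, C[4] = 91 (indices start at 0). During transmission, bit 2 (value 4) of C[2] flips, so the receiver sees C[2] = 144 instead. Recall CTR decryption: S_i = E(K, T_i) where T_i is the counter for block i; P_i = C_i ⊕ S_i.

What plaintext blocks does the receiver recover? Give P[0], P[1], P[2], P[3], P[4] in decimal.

Only C[2] changed, to 144. In CTR, a change in C_i flips the same bit in P_i only; the keystream is unaffected. Decrypting the received ciphertext:
P[0]: T = 109, S = E(K, T) = 73; 94 ⊕ 73 = 23.
P[1]: T = 110, S = E(K, T) = 74; 38 ⊕ 74 = 108.
P[2]: T = 111, S = E(K, T) = 75; 144 ⊕ 75 = 219.
P[3]: T = 112, S = E(K, T) = 84; 1 ⊕ 84 = 85.
P[4]: T = 113, S = E(K, T) = 85; 91 ⊕ 85 = 14.
Blocks that differ from the original plaintext: P[2].

P[0] = 23, P[1] = 108, P[2] = 219, P[3] = 85, P[4] = 14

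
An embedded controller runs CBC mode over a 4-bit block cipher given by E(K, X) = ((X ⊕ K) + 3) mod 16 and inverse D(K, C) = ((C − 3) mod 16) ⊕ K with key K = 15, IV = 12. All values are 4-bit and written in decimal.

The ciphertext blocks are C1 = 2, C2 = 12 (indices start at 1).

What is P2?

P2 = 4

CBC decryption: P_i = D(K, C_i) ⊕ C_{i−1}, with C_{0} = IV.
P2: D(K, 12) = 6; 6 ⊕ 2 = 4.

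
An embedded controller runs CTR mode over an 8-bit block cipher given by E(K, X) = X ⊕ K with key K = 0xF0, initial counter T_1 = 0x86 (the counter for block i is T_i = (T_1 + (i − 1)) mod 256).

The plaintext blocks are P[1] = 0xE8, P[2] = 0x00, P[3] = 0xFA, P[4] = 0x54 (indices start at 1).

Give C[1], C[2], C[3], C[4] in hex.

C[1] = 0x9E, C[2] = 0x77, C[3] = 0x82, C[4] = 0x2D

CTR encryption: S_i = E(K, T_i) where T_i is the counter for block i; C_i = P_i ⊕ S_i.
C[1]: T = 0x86, S = E(K, T) = 0x76; 0xE8 ⊕ 0x76 = 0x9E.
C[2]: T = 0x87, S = E(K, T) = 0x77; 0x00 ⊕ 0x77 = 0x77.
C[3]: T = 0x88, S = E(K, T) = 0x78; 0xFA ⊕ 0x78 = 0x82.
C[4]: T = 0x89, S = E(K, T) = 0x79; 0x54 ⊕ 0x79 = 0x2D.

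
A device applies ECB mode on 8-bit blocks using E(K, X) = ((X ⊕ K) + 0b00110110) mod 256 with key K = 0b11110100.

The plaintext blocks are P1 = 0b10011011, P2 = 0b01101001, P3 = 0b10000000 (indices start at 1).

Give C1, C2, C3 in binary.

ECB encryption: C_i = E(K, P_i).
C1: E(K, 0b10011011) = 0b10100101.
C2: E(K, 0b01101001) = 0b11010011.
C3: E(K, 0b10000000) = 0b10101010.

C1 = 0b10100101, C2 = 0b11010011, C3 = 0b10101010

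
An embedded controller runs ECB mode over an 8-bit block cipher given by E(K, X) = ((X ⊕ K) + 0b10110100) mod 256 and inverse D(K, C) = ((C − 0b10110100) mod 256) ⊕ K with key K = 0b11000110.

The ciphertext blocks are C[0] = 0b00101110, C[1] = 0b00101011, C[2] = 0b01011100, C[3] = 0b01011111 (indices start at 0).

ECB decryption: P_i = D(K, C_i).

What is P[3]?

P[3]: D(K, 0b01011111) = 0b01101101.

P[3] = 0b01101101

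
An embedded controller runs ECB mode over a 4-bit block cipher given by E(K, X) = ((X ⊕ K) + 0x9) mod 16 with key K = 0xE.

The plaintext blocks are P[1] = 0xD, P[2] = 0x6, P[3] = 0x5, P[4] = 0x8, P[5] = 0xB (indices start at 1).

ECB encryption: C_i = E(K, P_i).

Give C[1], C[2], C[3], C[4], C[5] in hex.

C[1]: E(K, 0xD) = 0xC.
C[2]: E(K, 0x6) = 0x1.
C[3]: E(K, 0x5) = 0x4.
C[4]: E(K, 0x8) = 0xF.
C[5]: E(K, 0xB) = 0xE.

C[1] = 0xC, C[2] = 0x1, C[3] = 0x4, C[4] = 0xF, C[5] = 0xE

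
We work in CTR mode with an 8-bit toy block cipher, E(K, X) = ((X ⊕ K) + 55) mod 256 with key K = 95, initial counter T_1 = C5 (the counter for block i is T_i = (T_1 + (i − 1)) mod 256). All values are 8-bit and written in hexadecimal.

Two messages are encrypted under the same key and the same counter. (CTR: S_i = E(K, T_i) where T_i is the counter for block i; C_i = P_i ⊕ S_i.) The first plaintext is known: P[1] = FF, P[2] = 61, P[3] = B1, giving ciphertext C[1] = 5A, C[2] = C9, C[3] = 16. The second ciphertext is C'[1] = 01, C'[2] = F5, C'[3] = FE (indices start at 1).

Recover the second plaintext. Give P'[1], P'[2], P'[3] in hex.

In CTR with a reused counter, both messages share the same keystream S_i, so C_i ⊕ C'_i = P_i ⊕ P'_i and thus P'_i = P_i ⊕ C_i ⊕ C'_i.
P'[1]: FF ⊕ 5A ⊕ 01 = A4.
P'[2]: 61 ⊕ C9 ⊕ F5 = 5D.
P'[3]: B1 ⊕ 16 ⊕ FE = 59.

P'[1] = A4, P'[2] = 5D, P'[3] = 59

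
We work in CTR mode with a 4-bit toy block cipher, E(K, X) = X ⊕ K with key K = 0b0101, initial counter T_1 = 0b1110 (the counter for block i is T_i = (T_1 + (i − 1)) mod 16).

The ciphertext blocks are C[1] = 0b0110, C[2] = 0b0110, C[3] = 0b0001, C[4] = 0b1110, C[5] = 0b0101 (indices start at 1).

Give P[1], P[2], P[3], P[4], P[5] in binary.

CTR decryption: S_i = E(K, T_i) where T_i is the counter for block i; P_i = C_i ⊕ S_i.
P[1]: T = 0b1110, S = E(K, T) = 0b1011; 0b0110 ⊕ 0b1011 = 0b1101.
P[2]: T = 0b1111, S = E(K, T) = 0b1010; 0b0110 ⊕ 0b1010 = 0b1100.
P[3]: T = 0b0000, S = E(K, T) = 0b0101; 0b0001 ⊕ 0b0101 = 0b0100.
P[4]: T = 0b0001, S = E(K, T) = 0b0100; 0b1110 ⊕ 0b0100 = 0b1010.
P[5]: T = 0b0010, S = E(K, T) = 0b0111; 0b0101 ⊕ 0b0111 = 0b0010.

P[1] = 0b1101, P[2] = 0b1100, P[3] = 0b0100, P[4] = 0b1010, P[5] = 0b0010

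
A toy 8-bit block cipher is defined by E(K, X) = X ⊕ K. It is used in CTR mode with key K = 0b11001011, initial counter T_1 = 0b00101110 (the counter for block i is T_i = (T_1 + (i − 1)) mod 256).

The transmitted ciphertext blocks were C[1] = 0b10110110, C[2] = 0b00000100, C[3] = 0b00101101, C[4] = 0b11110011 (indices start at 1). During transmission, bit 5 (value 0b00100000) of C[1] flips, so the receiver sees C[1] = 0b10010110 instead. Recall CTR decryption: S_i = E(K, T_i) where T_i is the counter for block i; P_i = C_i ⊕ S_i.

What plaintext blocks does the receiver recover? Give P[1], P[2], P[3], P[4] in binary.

P[1] = 0b01110011, P[2] = 0b11100000, P[3] = 0b11010110, P[4] = 0b00001001

Only C[1] changed, to 0b10010110. In CTR, a change in C_i flips the same bit in P_i only; the keystream is unaffected. Decrypting the received ciphertext:
P[1]: T = 0b00101110, S = E(K, T) = 0b11100101; 0b10010110 ⊕ 0b11100101 = 0b01110011.
P[2]: T = 0b00101111, S = E(K, T) = 0b11100100; 0b00000100 ⊕ 0b11100100 = 0b11100000.
P[3]: T = 0b00110000, S = E(K, T) = 0b11111011; 0b00101101 ⊕ 0b11111011 = 0b11010110.
P[4]: T = 0b00110001, S = E(K, T) = 0b11111010; 0b11110011 ⊕ 0b11111010 = 0b00001001.
Blocks that differ from the original plaintext: P[1].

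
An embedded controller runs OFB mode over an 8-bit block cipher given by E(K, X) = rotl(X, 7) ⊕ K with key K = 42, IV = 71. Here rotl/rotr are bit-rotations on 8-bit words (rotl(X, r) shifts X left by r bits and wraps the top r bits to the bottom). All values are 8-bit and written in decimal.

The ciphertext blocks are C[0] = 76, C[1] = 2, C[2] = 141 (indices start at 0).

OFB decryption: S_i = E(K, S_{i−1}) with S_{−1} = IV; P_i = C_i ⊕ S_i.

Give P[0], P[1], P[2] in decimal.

P[0]: S = E(K, 71) = 137; 76 ⊕ 137 = 197.
P[1]: S = E(K, 137) = 238; 2 ⊕ 238 = 236.
P[2]: S = E(K, 238) = 93; 141 ⊕ 93 = 208.

P[0] = 197, P[1] = 236, P[2] = 208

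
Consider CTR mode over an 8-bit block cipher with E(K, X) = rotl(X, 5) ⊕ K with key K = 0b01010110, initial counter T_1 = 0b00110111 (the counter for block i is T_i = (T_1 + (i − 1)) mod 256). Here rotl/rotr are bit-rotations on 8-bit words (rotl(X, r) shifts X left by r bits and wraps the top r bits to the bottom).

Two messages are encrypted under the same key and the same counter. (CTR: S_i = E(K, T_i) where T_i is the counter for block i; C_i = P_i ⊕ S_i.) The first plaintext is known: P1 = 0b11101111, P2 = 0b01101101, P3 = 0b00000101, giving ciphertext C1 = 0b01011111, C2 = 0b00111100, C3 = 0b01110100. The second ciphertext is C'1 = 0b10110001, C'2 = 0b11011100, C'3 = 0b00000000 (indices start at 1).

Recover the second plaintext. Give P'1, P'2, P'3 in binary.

In CTR with a reused counter, both messages share the same keystream S_i, so C_i ⊕ C'_i = P_i ⊕ P'_i and thus P'_i = P_i ⊕ C_i ⊕ C'_i.
P'1: 0b11101111 ⊕ 0b01011111 ⊕ 0b10110001 = 0b00000001.
P'2: 0b01101101 ⊕ 0b00111100 ⊕ 0b11011100 = 0b10001101.
P'3: 0b00000101 ⊕ 0b01110100 ⊕ 0b00000000 = 0b01110001.

P'1 = 0b00000001, P'2 = 0b10001101, P'3 = 0b01110001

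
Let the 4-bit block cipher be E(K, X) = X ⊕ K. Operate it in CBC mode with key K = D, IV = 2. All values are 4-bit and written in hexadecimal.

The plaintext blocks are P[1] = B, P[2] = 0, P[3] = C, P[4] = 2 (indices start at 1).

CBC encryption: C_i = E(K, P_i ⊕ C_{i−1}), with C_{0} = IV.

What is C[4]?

C[4] = 7

C[1]: P[1] ⊕ 2 = 9; E(K, 9) = 4.
C[2]: P[2] ⊕ 4 = 4; E(K, 4) = 9.
C[3]: P[3] ⊕ 9 = 5; E(K, 5) = 8.
C[4]: P[4] ⊕ 8 = A; E(K, A) = 7.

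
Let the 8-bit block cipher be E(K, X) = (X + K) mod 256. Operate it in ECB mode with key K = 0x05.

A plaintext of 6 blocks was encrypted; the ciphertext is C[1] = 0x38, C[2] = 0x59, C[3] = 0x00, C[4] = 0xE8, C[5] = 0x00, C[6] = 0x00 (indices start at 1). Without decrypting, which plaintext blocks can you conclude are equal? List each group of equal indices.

P[3] = P[5] = P[6]

ECB encrypts each block independently with the same key, so equal ciphertext blocks imply equal plaintext blocks.
C[3] = C[5] = C[6] = 0x00, so P[3] = P[5] = P[6].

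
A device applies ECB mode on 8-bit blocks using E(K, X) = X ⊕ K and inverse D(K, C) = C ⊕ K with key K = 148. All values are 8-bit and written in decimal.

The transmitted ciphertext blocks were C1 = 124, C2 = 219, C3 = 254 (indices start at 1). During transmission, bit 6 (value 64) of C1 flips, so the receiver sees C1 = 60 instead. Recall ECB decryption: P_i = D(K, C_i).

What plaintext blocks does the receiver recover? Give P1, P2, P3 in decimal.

P1 = 168, P2 = 79, P3 = 106

Only C1 changed, to 60. In ECB, a change in C_i affects only P_i. Decrypting the received ciphertext:
P1: D(K, 60) = 168.
P2: D(K, 219) = 79.
P3: D(K, 254) = 106.
Blocks that differ from the original plaintext: P1.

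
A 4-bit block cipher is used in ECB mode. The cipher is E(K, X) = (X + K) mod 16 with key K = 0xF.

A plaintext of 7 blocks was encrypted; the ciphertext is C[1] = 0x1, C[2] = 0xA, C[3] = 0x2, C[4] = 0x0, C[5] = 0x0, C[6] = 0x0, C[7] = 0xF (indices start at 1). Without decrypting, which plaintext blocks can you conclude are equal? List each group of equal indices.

P[4] = P[5] = P[6]

ECB encrypts each block independently with the same key, so equal ciphertext blocks imply equal plaintext blocks.
C[4] = C[5] = C[6] = 0x0, so P[4] = P[5] = P[6].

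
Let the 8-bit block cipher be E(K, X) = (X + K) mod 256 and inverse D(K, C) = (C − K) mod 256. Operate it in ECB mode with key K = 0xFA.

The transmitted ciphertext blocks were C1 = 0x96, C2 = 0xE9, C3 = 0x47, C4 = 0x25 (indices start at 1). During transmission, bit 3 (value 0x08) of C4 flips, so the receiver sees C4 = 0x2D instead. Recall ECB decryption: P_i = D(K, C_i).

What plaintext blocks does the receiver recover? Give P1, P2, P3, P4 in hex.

P1 = 0x9C, P2 = 0xEF, P3 = 0x4D, P4 = 0x33

Only C4 changed, to 0x2D. In ECB, a change in C_i affects only P_i. Decrypting the received ciphertext:
P1: D(K, 0x96) = 0x9C.
P2: D(K, 0xE9) = 0xEF.
P3: D(K, 0x47) = 0x4D.
P4: D(K, 0x2D) = 0x33.
Blocks that differ from the original plaintext: P4.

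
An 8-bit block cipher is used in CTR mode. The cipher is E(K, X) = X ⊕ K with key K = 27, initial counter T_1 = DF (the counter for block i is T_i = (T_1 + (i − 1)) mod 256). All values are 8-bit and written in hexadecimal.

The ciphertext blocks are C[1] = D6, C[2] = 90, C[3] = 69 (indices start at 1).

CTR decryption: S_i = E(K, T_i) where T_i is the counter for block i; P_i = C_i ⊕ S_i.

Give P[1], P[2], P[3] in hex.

P[1]: T = DF, S = E(K, T) = F8; D6 ⊕ F8 = 2E.
P[2]: T = E0, S = E(K, T) = C7; 90 ⊕ C7 = 57.
P[3]: T = E1, S = E(K, T) = C6; 69 ⊕ C6 = AF.

P[1] = 2E, P[2] = 57, P[3] = AF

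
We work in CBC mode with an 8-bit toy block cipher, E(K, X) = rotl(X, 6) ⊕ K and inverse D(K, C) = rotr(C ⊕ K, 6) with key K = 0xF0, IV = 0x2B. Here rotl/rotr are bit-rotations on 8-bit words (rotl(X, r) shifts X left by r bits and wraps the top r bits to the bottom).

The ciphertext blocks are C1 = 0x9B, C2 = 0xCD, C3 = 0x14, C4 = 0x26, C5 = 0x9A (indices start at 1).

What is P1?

CBC decryption: P_i = D(K, C_i) ⊕ C_{i−1}, with C_{0} = IV.
P1: D(K, 0x9B) = 0xAD; 0xAD ⊕ 0x2B = 0x86.

P1 = 0x86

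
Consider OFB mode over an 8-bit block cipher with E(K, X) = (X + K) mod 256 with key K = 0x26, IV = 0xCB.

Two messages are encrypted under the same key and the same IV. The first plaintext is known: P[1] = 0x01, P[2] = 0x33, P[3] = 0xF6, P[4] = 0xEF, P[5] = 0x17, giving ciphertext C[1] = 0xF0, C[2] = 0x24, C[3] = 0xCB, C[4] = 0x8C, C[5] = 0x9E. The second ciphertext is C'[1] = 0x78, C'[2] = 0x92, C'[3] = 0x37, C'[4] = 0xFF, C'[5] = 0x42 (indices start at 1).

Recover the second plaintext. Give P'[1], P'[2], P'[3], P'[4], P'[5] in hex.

In OFB with a reused IV, both messages share the same keystream S_i, so C_i ⊕ C'_i = P_i ⊕ P'_i and thus P'_i = P_i ⊕ C_i ⊕ C'_i.
P'[1]: 0x01 ⊕ 0xF0 ⊕ 0x78 = 0x89.
P'[2]: 0x33 ⊕ 0x24 ⊕ 0x92 = 0x85.
P'[3]: 0xF6 ⊕ 0xCB ⊕ 0x37 = 0x0A.
P'[4]: 0xEF ⊕ 0x8C ⊕ 0xFF = 0x9C.
P'[5]: 0x17 ⊕ 0x9E ⊕ 0x42 = 0xCB.

P'[1] = 0x89, P'[2] = 0x85, P'[3] = 0x0A, P'[4] = 0x9C, P'[5] = 0xCB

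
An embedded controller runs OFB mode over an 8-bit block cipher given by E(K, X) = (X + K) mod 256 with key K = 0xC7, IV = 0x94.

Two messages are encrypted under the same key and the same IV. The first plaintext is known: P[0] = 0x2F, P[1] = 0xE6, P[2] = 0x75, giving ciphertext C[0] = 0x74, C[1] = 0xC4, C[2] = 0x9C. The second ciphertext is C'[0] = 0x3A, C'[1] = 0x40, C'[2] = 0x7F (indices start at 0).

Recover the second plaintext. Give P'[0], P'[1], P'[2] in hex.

In OFB with a reused IV, both messages share the same keystream S_i, so C_i ⊕ C'_i = P_i ⊕ P'_i and thus P'_i = P_i ⊕ C_i ⊕ C'_i.
P'[0]: 0x2F ⊕ 0x74 ⊕ 0x3A = 0x61.
P'[1]: 0xE6 ⊕ 0xC4 ⊕ 0x40 = 0x62.
P'[2]: 0x75 ⊕ 0x9C ⊕ 0x7F = 0x96.

P'[0] = 0x61, P'[1] = 0x62, P'[2] = 0x96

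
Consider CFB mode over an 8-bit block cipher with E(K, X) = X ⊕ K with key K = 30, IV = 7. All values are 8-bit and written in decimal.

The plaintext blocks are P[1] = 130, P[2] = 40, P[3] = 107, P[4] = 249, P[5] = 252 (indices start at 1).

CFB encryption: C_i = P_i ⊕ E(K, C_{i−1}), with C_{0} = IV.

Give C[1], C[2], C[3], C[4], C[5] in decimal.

C[1] = 155, C[2] = 173, C[3] = 216, C[4] = 63, C[5] = 221

C[1]: E(K, 7) = 25; 130 ⊕ 25 = 155.
C[2]: E(K, 155) = 133; 40 ⊕ 133 = 173.
C[3]: E(K, 173) = 179; 107 ⊕ 179 = 216.
C[4]: E(K, 216) = 198; 249 ⊕ 198 = 63.
C[5]: E(K, 63) = 33; 252 ⊕ 33 = 221.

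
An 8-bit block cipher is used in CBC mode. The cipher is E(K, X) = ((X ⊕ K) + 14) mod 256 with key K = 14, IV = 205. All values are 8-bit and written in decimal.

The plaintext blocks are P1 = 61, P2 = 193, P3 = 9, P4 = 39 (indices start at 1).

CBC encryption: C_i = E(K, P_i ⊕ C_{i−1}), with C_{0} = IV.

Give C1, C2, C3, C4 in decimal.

C1 = 12, C2 = 209, C3 = 228, C4 = 219

C1: P1 ⊕ 205 = 240; E(K, 240) = 12.
C2: P2 ⊕ 12 = 205; E(K, 205) = 209.
C3: P3 ⊕ 209 = 216; E(K, 216) = 228.
C4: P4 ⊕ 228 = 195; E(K, 195) = 219.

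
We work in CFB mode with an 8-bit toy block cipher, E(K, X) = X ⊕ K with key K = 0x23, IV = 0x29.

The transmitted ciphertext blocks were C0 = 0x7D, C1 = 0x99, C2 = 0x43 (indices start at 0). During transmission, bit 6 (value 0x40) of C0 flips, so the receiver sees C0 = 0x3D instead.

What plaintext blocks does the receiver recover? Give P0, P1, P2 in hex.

P0 = 0x37, P1 = 0x87, P2 = 0xF9

CFB decryption: P_i = C_i ⊕ E(K, C_{i−1}), with C_{−1} = IV.
Only C0 changed, to 0x3D. In CFB, a change in C_i flips the same bit in P_i and garbles P_{i+1}. Decrypting the received ciphertext:
P0: E(K, 0x29) = 0x0A; 0x3D ⊕ 0x0A = 0x37.
P1: E(K, 0x3D) = 0x1E; 0x99 ⊕ 0x1E = 0x87.
P2: E(K, 0x99) = 0xBA; 0x43 ⊕ 0xBA = 0xF9.
Blocks that differ from the original plaintext: P0, P1.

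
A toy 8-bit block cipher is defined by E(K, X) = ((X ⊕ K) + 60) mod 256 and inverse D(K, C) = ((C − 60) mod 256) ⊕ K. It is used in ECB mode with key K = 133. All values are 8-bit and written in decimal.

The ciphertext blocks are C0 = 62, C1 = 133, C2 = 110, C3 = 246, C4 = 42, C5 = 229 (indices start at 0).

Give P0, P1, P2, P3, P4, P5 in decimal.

ECB decryption: P_i = D(K, C_i).
P0: D(K, 62) = 135.
P1: D(K, 133) = 204.
P2: D(K, 110) = 183.
P3: D(K, 246) = 63.
P4: D(K, 42) = 107.
P5: D(K, 229) = 44.

P0 = 135, P1 = 204, P2 = 183, P3 = 63, P4 = 107, P5 = 44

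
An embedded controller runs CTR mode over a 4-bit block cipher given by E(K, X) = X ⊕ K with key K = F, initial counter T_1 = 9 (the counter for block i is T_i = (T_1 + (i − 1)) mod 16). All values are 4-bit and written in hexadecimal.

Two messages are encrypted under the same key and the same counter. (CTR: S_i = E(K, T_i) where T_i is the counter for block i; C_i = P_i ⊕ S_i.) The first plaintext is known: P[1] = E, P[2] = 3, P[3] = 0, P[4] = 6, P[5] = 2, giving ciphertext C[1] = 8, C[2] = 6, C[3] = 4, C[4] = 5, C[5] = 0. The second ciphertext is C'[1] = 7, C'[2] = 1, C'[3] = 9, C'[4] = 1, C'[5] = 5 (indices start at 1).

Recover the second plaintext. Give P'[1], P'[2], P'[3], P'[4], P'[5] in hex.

P'[1] = 1, P'[2] = 4, P'[3] = D, P'[4] = 2, P'[5] = 7

In CTR with a reused counter, both messages share the same keystream S_i, so C_i ⊕ C'_i = P_i ⊕ P'_i and thus P'_i = P_i ⊕ C_i ⊕ C'_i.
P'[1]: E ⊕ 8 ⊕ 7 = 1.
P'[2]: 3 ⊕ 6 ⊕ 1 = 4.
P'[3]: 0 ⊕ 4 ⊕ 9 = D.
P'[4]: 6 ⊕ 5 ⊕ 1 = 2.
P'[5]: 2 ⊕ 0 ⊕ 5 = 7.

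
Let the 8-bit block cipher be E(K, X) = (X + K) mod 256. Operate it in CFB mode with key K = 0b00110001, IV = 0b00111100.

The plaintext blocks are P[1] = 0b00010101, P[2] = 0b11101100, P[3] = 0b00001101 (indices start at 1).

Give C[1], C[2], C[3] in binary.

C[1] = 0b01111000, C[2] = 0b01000101, C[3] = 0b01111011

CFB encryption: C_i = P_i ⊕ E(K, C_{i−1}), with C_{0} = IV.
C[1]: E(K, 0b00111100) = 0b01101101; 0b00010101 ⊕ 0b01101101 = 0b01111000.
C[2]: E(K, 0b01111000) = 0b10101001; 0b11101100 ⊕ 0b10101001 = 0b01000101.
C[3]: E(K, 0b01000101) = 0b01110110; 0b00001101 ⊕ 0b01110110 = 0b01111011.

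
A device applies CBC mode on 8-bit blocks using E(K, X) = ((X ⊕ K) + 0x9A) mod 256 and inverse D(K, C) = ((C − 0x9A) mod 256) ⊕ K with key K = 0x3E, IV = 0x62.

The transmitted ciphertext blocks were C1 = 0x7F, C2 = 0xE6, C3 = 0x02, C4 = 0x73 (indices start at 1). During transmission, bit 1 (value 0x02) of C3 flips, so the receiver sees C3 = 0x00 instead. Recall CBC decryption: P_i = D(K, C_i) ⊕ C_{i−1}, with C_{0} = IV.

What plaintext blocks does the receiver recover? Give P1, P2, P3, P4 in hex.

Only C3 changed, to 0x00. In CBC, a change in C_i garbles P_i and flips the same bit in P_{i+1}. Decrypting the received ciphertext:
P1: D(K, 0x7F) = 0xDB; 0xDB ⊕ 0x62 = 0xB9.
P2: D(K, 0xE6) = 0x72; 0x72 ⊕ 0x7F = 0x0D.
P3: D(K, 0x00) = 0x58; 0x58 ⊕ 0xE6 = 0xBE.
P4: D(K, 0x73) = 0xE7; 0xE7 ⊕ 0x00 = 0xE7.
Blocks that differ from the original plaintext: P3, P4.

P1 = 0xB9, P2 = 0x0D, P3 = 0xBE, P4 = 0xE7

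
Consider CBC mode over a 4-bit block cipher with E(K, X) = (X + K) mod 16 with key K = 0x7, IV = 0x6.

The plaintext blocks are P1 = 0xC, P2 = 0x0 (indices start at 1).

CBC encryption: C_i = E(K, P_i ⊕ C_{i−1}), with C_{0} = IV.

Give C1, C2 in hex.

C1: P1 ⊕ 0x6 = 0xA; E(K, 0xA) = 0x1.
C2: P2 ⊕ 0x1 = 0x1; E(K, 0x1) = 0x8.

C1 = 0x1, C2 = 0x8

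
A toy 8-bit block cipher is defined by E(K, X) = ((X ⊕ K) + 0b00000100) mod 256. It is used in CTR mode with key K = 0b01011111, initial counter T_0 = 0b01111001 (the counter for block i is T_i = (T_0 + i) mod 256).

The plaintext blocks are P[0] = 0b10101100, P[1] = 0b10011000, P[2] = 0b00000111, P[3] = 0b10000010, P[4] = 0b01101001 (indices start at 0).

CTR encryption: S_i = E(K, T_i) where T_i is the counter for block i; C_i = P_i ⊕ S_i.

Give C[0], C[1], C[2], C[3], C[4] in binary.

C[0]: T = 0b01111001, S = E(K, T) = 0b00101010; 0b10101100 ⊕ 0b00101010 = 0b10000110.
C[1]: T = 0b01111010, S = E(K, T) = 0b00101001; 0b10011000 ⊕ 0b00101001 = 0b10110001.
C[2]: T = 0b01111011, S = E(K, T) = 0b00101000; 0b00000111 ⊕ 0b00101000 = 0b00101111.
C[3]: T = 0b01111100, S = E(K, T) = 0b00100111; 0b10000010 ⊕ 0b00100111 = 0b10100101.
C[4]: T = 0b01111101, S = E(K, T) = 0b00100110; 0b01101001 ⊕ 0b00100110 = 0b01001111.

C[0] = 0b10000110, C[1] = 0b10110001, C[2] = 0b00101111, C[3] = 0b10100101, C[4] = 0b01001111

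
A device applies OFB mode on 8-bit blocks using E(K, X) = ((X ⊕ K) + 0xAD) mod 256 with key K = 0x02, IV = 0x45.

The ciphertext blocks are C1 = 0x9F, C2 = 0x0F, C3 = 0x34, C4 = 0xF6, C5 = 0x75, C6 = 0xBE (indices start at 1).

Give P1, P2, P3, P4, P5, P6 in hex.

P1 = 0x6B, P2 = 0xAC, P3 = 0x7A, P4 = 0x0F, P5 = 0xDD, P6 = 0xE9

OFB decryption: S_i = E(K, S_{i−1}) with S_{0} = IV; P_i = C_i ⊕ S_i.
P1: S = E(K, 0x45) = 0xF4; 0x9F ⊕ 0xF4 = 0x6B.
P2: S = E(K, 0xF4) = 0xA3; 0x0F ⊕ 0xA3 = 0xAC.
P3: S = E(K, 0xA3) = 0x4E; 0x34 ⊕ 0x4E = 0x7A.
P4: S = E(K, 0x4E) = 0xF9; 0xF6 ⊕ 0xF9 = 0x0F.
P5: S = E(K, 0xF9) = 0xA8; 0x75 ⊕ 0xA8 = 0xDD.
P6: S = E(K, 0xA8) = 0x57; 0xBE ⊕ 0x57 = 0xE9.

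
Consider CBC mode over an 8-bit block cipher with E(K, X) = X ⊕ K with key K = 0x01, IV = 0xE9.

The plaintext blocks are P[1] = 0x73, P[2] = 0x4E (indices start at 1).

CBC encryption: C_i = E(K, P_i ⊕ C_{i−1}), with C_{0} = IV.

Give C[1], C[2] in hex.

C[1]: P[1] ⊕ 0xE9 = 0x9A; E(K, 0x9A) = 0x9B.
C[2]: P[2] ⊕ 0x9B = 0xD5; E(K, 0xD5) = 0xD4.

C[1] = 0x9B, C[2] = 0xD4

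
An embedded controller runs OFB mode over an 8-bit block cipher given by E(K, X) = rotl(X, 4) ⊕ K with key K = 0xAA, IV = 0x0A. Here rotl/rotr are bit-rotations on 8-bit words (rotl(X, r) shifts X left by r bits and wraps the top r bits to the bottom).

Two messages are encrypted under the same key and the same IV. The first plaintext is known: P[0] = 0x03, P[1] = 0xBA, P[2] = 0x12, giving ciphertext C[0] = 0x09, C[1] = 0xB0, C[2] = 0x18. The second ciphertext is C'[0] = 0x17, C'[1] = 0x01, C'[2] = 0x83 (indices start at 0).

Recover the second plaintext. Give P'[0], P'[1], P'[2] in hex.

P'[0] = 0x1D, P'[1] = 0x0B, P'[2] = 0x89

In OFB with a reused IV, both messages share the same keystream S_i, so C_i ⊕ C'_i = P_i ⊕ P'_i and thus P'_i = P_i ⊕ C_i ⊕ C'_i.
P'[0]: 0x03 ⊕ 0x09 ⊕ 0x17 = 0x1D.
P'[1]: 0xBA ⊕ 0xB0 ⊕ 0x01 = 0x0B.
P'[2]: 0x12 ⊕ 0x18 ⊕ 0x83 = 0x89.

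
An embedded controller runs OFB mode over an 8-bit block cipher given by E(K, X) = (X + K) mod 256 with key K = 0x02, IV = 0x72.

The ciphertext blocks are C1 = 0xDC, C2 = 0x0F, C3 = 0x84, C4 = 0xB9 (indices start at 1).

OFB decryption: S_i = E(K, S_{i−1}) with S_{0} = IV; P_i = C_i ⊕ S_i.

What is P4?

P4 = 0xC3

P1: S = E(K, 0x72) = 0x74; 0xDC ⊕ 0x74 = 0xA8.
P2: S = E(K, 0x74) = 0x76; 0x0F ⊕ 0x76 = 0x79.
P3: S = E(K, 0x76) = 0x78; 0x84 ⊕ 0x78 = 0xFC.
P4: S = E(K, 0x78) = 0x7A; 0xB9 ⊕ 0x7A = 0xC3.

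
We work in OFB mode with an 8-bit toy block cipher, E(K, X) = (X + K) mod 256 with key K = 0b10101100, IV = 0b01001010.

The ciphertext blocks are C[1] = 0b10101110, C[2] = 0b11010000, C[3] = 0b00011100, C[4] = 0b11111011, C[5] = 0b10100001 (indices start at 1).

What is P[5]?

OFB decryption: S_i = E(K, S_{i−1}) with S_{0} = IV; P_i = C_i ⊕ S_i.
P[1]: S = E(K, 0b01001010) = 0b11110110; 0b10101110 ⊕ 0b11110110 = 0b01011000.
P[2]: S = E(K, 0b11110110) = 0b10100010; 0b11010000 ⊕ 0b10100010 = 0b01110010.
P[3]: S = E(K, 0b10100010) = 0b01001110; 0b00011100 ⊕ 0b01001110 = 0b01010010.
P[4]: S = E(K, 0b01001110) = 0b11111010; 0b11111011 ⊕ 0b11111010 = 0b00000001.
P[5]: S = E(K, 0b11111010) = 0b10100110; 0b10100001 ⊕ 0b10100110 = 0b00000111.

P[5] = 0b00000111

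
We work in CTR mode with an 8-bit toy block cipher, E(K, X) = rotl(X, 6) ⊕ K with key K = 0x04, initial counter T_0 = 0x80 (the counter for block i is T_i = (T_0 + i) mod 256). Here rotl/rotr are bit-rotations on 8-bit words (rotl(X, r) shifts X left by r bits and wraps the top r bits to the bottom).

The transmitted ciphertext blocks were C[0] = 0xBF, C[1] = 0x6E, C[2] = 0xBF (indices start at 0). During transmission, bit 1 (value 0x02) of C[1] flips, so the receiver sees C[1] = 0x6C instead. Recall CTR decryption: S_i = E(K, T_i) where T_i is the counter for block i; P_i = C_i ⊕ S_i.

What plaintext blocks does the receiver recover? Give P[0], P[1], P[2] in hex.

P[0] = 0x9B, P[1] = 0x08, P[2] = 0x1B

Only C[1] changed, to 0x6C. In CTR, a change in C_i flips the same bit in P_i only; the keystream is unaffected. Decrypting the received ciphertext:
P[0]: T = 0x80, S = E(K, T) = 0x24; 0xBF ⊕ 0x24 = 0x9B.
P[1]: T = 0x81, S = E(K, T) = 0x64; 0x6C ⊕ 0x64 = 0x08.
P[2]: T = 0x82, S = E(K, T) = 0xA4; 0xBF ⊕ 0xA4 = 0x1B.
Blocks that differ from the original plaintext: P[1].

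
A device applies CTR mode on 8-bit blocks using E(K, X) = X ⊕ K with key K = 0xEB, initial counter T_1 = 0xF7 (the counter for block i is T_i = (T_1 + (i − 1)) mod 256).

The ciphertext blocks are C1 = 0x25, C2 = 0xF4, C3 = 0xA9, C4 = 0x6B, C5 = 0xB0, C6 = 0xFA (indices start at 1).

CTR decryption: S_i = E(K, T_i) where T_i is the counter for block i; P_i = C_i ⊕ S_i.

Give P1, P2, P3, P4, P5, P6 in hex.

P1: T = 0xF7, S = E(K, T) = 0x1C; 0x25 ⊕ 0x1C = 0x39.
P2: T = 0xF8, S = E(K, T) = 0x13; 0xF4 ⊕ 0x13 = 0xE7.
P3: T = 0xF9, S = E(K, T) = 0x12; 0xA9 ⊕ 0x12 = 0xBB.
P4: T = 0xFA, S = E(K, T) = 0x11; 0x6B ⊕ 0x11 = 0x7A.
P5: T = 0xFB, S = E(K, T) = 0x10; 0xB0 ⊕ 0x10 = 0xA0.
P6: T = 0xFC, S = E(K, T) = 0x17; 0xFA ⊕ 0x17 = 0xED.

P1 = 0x39, P2 = 0xE7, P3 = 0xBB, P4 = 0x7A, P5 = 0xA0, P6 = 0xED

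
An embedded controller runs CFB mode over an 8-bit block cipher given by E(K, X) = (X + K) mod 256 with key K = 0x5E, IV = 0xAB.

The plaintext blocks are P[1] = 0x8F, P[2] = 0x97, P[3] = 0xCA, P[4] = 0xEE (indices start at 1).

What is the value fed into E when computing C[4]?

0x1B

CFB encryption: C_i = P_i ⊕ E(K, C_{i−1}), with C_{0} = IV.
C[1]: E(K, 0xAB) = 0x09; 0x8F ⊕ 0x09 = 0x86.
C[2]: E(K, 0x86) = 0xE4; 0x97 ⊕ 0xE4 = 0x73.
C[3]: E(K, 0x73) = 0xD1; 0xCA ⊕ 0xD1 = 0x1B.
C[4]: E(K, 0x1B) = 0x79; 0xEE ⊕ 0x79 = 0x97.
So the input to E for block [4] is 0x1B.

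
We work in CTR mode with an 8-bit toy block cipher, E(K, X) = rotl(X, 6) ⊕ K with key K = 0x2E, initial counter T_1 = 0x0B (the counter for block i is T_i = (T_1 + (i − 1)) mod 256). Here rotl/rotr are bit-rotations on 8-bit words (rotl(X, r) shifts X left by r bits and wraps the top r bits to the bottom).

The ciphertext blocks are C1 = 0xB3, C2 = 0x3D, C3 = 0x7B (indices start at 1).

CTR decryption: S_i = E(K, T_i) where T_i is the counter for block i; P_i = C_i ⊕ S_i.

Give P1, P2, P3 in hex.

P1 = 0x5F, P2 = 0x10, P3 = 0x16

P1: T = 0x0B, S = E(K, T) = 0xEC; 0xB3 ⊕ 0xEC = 0x5F.
P2: T = 0x0C, S = E(K, T) = 0x2D; 0x3D ⊕ 0x2D = 0x10.
P3: T = 0x0D, S = E(K, T) = 0x6D; 0x7B ⊕ 0x6D = 0x16.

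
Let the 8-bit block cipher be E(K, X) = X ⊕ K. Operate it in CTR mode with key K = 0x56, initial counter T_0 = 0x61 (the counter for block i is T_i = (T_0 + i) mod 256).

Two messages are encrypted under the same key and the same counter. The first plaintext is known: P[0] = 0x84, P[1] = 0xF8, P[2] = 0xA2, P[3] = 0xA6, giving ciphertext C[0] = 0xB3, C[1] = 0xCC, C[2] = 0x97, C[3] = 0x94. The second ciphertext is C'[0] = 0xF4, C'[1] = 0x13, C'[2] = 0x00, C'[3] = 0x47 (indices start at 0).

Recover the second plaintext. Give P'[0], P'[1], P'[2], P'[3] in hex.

In CTR with a reused counter, both messages share the same keystream S_i, so C_i ⊕ C'_i = P_i ⊕ P'_i and thus P'_i = P_i ⊕ C_i ⊕ C'_i.
P'[0]: 0x84 ⊕ 0xB3 ⊕ 0xF4 = 0xC3.
P'[1]: 0xF8 ⊕ 0xCC ⊕ 0x13 = 0x27.
P'[2]: 0xA2 ⊕ 0x97 ⊕ 0x00 = 0x35.
P'[3]: 0xA6 ⊕ 0x94 ⊕ 0x47 = 0x75.

P'[0] = 0xC3, P'[1] = 0x27, P'[2] = 0x35, P'[3] = 0x75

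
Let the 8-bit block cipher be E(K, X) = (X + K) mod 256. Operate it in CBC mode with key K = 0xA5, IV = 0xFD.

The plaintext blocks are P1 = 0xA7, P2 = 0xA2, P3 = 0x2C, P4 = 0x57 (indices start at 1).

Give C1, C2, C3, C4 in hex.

C1 = 0xFF, C2 = 0x02, C3 = 0xD3, C4 = 0x29

CBC encryption: C_i = E(K, P_i ⊕ C_{i−1}), with C_{0} = IV.
C1: P1 ⊕ 0xFD = 0x5A; E(K, 0x5A) = 0xFF.
C2: P2 ⊕ 0xFF = 0x5D; E(K, 0x5D) = 0x02.
C3: P3 ⊕ 0x02 = 0x2E; E(K, 0x2E) = 0xD3.
C4: P4 ⊕ 0xD3 = 0x84; E(K, 0x84) = 0x29.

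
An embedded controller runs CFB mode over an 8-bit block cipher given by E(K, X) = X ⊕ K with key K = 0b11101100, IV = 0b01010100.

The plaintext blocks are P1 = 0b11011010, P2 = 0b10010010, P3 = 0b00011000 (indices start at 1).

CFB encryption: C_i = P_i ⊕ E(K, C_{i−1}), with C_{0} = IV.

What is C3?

C1: E(K, 0b01010100) = 0b10111000; 0b11011010 ⊕ 0b10111000 = 0b01100010.
C2: E(K, 0b01100010) = 0b10001110; 0b10010010 ⊕ 0b10001110 = 0b00011100.
C3: E(K, 0b00011100) = 0b11110000; 0b00011000 ⊕ 0b11110000 = 0b11101000.

C3 = 0b11101000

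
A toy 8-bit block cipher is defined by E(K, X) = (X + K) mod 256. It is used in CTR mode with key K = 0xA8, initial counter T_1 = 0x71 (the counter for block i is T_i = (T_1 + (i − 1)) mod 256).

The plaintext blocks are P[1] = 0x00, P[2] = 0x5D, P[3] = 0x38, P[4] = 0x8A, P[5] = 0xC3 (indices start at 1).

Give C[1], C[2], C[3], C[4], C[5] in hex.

CTR encryption: S_i = E(K, T_i) where T_i is the counter for block i; C_i = P_i ⊕ S_i.
C[1]: T = 0x71, S = E(K, T) = 0x19; 0x00 ⊕ 0x19 = 0x19.
C[2]: T = 0x72, S = E(K, T) = 0x1A; 0x5D ⊕ 0x1A = 0x47.
C[3]: T = 0x73, S = E(K, T) = 0x1B; 0x38 ⊕ 0x1B = 0x23.
C[4]: T = 0x74, S = E(K, T) = 0x1C; 0x8A ⊕ 0x1C = 0x96.
C[5]: T = 0x75, S = E(K, T) = 0x1D; 0xC3 ⊕ 0x1D = 0xDE.

C[1] = 0x19, C[2] = 0x47, C[3] = 0x23, C[4] = 0x96, C[5] = 0xDE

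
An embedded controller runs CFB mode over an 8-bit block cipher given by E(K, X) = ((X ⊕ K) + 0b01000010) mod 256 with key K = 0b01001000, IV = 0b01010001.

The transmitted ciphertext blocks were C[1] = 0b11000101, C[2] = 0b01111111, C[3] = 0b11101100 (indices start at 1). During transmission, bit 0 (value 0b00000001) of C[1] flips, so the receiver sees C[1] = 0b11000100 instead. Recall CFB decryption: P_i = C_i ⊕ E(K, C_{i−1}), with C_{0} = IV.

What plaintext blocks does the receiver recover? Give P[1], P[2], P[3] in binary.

P[1] = 0b10011111, P[2] = 0b10110001, P[3] = 0b10010101

Only C[1] changed, to 0b11000100. In CFB, a change in C_i flips the same bit in P_i and garbles P_{i+1}. Decrypting the received ciphertext:
P[1]: E(K, 0b01010001) = 0b01011011; 0b11000100 ⊕ 0b01011011 = 0b10011111.
P[2]: E(K, 0b11000100) = 0b11001110; 0b01111111 ⊕ 0b11001110 = 0b10110001.
P[3]: E(K, 0b01111111) = 0b01111001; 0b11101100 ⊕ 0b01111001 = 0b10010101.
Blocks that differ from the original plaintext: P[1], P[2].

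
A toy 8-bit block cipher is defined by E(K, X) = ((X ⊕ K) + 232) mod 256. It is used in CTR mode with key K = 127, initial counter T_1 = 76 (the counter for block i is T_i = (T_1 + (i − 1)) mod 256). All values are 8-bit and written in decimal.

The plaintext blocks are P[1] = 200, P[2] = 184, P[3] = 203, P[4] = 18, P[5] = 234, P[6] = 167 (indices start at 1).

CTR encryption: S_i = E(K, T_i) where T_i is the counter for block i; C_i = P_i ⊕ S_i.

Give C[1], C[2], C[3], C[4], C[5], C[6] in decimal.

C[1] = 211, C[2] = 162, C[3] = 210, C[4] = 10, C[5] = 253, C[6] = 177

C[1]: T = 76, S = E(K, T) = 27; 200 ⊕ 27 = 211.
C[2]: T = 77, S = E(K, T) = 26; 184 ⊕ 26 = 162.
C[3]: T = 78, S = E(K, T) = 25; 203 ⊕ 25 = 210.
C[4]: T = 79, S = E(K, T) = 24; 18 ⊕ 24 = 10.
C[5]: T = 80, S = E(K, T) = 23; 234 ⊕ 23 = 253.
C[6]: T = 81, S = E(K, T) = 22; 167 ⊕ 22 = 177.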